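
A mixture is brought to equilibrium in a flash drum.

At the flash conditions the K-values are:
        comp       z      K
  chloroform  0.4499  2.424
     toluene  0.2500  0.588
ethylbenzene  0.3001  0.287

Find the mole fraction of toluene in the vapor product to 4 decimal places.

Material balance + equilibrium reduce to Σ zᵢ(Kᵢ−1)/(1+ψ(Kᵢ−1)) = 0.
Feasibility: ΣzᵢKᵢ = 1.3237, Σzᵢ/Kᵢ = 1.6564 — both > 1, two phases present.
Newton iteration, ψ⁰ = 0.53:
  ψ = 0.5300: g = -0.11061, g' = -0.7599 → ψ = 0.3844
  ψ = 0.3844: g = -0.00315, g' = -0.7304 → ψ = 0.3801
Converged at ψ = 0.3801.
Compositions from xᵢ = zᵢ/(1+ψ(Kᵢ−1)), yᵢ = Kᵢxᵢ:
  chloroform: x = 0.2919, y = 0.7075
  toluene: x = 0.2964, y = 0.1743
  ethylbenzene: x = 0.4117, y = 0.1182

y_toluene = 0.1743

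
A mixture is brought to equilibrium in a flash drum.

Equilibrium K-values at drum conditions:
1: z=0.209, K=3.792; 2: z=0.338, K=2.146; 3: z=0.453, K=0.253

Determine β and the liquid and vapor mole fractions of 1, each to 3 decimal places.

Newton–Raphson from β = 0.54:
  β = 0.540: g = -0.0952, g' = -1.139 → β = 0.456
  β = 0.456: g = -0.0025, g' = -1.088 → β = 0.454
Converged at β = 0.454.
Compositions from xᵢ = zᵢ/(1+β(Kᵢ−1)), yᵢ = Kᵢxᵢ:
  1: x = 0.092, y = 0.349
  2: x = 0.222, y = 0.477
  3: x = 0.686, y = 0.173

β = 0.454, x_1 = 0.092, y_1 = 0.349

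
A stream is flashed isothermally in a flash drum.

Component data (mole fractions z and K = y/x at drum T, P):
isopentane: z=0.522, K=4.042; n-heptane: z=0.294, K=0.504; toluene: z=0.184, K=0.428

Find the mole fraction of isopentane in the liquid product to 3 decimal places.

Material balance + equilibrium reduce to Σ zᵢ(Kᵢ−1)/(1+V/F(Kᵢ−1)) = 0.
Feasibility: ΣzᵢKᵢ = 2.337, Σzᵢ/Kᵢ = 1.142 — both > 1, two phases present.
Iterate (Newton) starting at V/F = 0.36:
  V/F = 0.360: g = 0.4479, g' = -1.303 → V/F = 0.704
  V/F = 0.704: g = 0.1055, g' = -0.829 → V/F = 0.831
  V/F = 0.831: g = 0.0015, g' = -0.816 → V/F = 0.833
Converged at V/F = 0.833.
Compositions from xᵢ = zᵢ/(1+V/F(Kᵢ−1)), yᵢ = Kᵢxᵢ:
  isopentane: x = 0.148, y = 0.597
  n-heptane: x = 0.501, y = 0.252
  toluene: x = 0.351, y = 0.150

x_isopentane = 0.148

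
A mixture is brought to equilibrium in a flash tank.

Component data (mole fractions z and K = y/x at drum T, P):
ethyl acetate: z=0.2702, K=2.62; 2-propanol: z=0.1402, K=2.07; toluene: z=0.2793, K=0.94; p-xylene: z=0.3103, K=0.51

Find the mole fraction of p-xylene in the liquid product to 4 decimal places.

x_p-xylene = 0.5145

Newton iteration, β⁰ = 0.4:
  β = 0.4000: g = 0.16438, g' = -0.4561 → β = 0.7604
  β = 0.7604: g = 0.01895, g' = -0.3815 → β = 0.8100
  β = 0.8100: g = -0.00006, g' = -0.3846 → β = 0.8099
Converged at β = 0.8099.
Compositions from xᵢ = zᵢ/(1+β(Kᵢ−1)), yᵢ = Kᵢxᵢ:
  ethyl acetate: x = 0.1169, y = 0.3062
  2-propanol: x = 0.0751, y = 0.1555
  toluene: x = 0.2936, y = 0.2760
  p-xylene: x = 0.5145, y = 0.2624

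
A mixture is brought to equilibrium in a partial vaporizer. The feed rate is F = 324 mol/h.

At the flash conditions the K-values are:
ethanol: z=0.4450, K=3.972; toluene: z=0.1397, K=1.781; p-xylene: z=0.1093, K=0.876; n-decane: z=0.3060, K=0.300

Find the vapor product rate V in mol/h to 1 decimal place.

V = 246.7 mol/h

Material balance + equilibrium reduce to Σ zᵢ(Kᵢ−1)/(1+β(Kᵢ−1)) = 0.
Feasibility: ΣzᵢKᵢ = 2.2039, Σzᵢ/Kᵢ = 1.3352 — both > 1, two phases present.
Iterate (Newton) starting at β = 0.5:
  β = 0.5000: g = 0.26647, g' = -1.0369 → β = 0.7570
  β = 0.7570: g = 0.00492, g' = -1.0864 → β = 0.7615
Converged at β = 0.7615.
Then V = β·F = 0.7615·324 = 246.7 mol/h and L = F − V = 77.3 mol/h.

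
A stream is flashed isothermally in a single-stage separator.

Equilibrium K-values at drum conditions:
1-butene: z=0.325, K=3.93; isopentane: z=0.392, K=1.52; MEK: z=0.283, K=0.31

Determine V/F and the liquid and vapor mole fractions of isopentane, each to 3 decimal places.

Material balance + equilibrium reduce to Σ zᵢ(Kᵢ−1)/(1+V/F(Kᵢ−1)) = 0.
Feasibility: ΣzᵢKᵢ = 1.961, Σzᵢ/Kᵢ = 1.253 — both > 1, two phases present.
Newton iteration, V/F⁰ = 0.5:
  V/F = 0.500: g = 0.2500, g' = -0.840 → V/F = 0.798
  V/F = 0.798: g = -0.0048, g' = -0.970 → V/F = 0.793
Converged at V/F = 0.793.
Compositions from xᵢ = zᵢ/(1+V/F(Kᵢ−1)), yᵢ = Kᵢxᵢ:
  1-butene: x = 0.098, y = 0.384
  isopentane: x = 0.278, y = 0.422
  MEK: x = 0.625, y = 0.194

V/F = 0.793, x_isopentane = 0.278, y_isopentane = 0.422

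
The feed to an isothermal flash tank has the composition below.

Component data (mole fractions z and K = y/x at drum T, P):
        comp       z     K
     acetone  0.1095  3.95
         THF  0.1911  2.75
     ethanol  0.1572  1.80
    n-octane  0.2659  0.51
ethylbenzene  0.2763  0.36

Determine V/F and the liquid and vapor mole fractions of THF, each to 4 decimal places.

V/F = 0.4538, x_THF = 0.1065, y_THF = 0.2929

Material balance + equilibrium reduce to Σ zᵢ(Kᵢ−1)/(1+V/F(Kᵢ−1)) = 0.
Check two-phase: ΣzᵢKᵢ = 1.4761 > 1 and Σzᵢ/Kᵢ = 1.4734 > 1, so g(0) = 0.4761 > 0 and g(1) = -0.4734 < 0.
Newton iteration, V/F⁰ = 0.35:
  V/F = 0.3500: g = 0.07944, g' = -0.7981 → V/F = 0.4495
  V/F = 0.4495: g = 0.00319, g' = -0.7419 → V/F = 0.4538
Converged at V/F = 0.4538.
Compositions from xᵢ = zᵢ/(1+V/F(Kᵢ−1)), yᵢ = Kᵢxᵢ:
  acetone: x = 0.0468, y = 0.1849
  THF: x = 0.1065, y = 0.2929
  ethanol: x = 0.1153, y = 0.2076
  n-octane: x = 0.3419, y = 0.1744
  ethylbenzene: x = 0.3894, y = 0.1402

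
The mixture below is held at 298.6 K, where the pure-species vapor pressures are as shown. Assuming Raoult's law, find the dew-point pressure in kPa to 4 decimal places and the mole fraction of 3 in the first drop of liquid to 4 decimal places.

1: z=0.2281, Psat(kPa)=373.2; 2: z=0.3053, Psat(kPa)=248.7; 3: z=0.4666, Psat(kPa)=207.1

At the dew point ψ → 1, so Σzᵢ/Kᵢ = 1 with Kᵢ = Pᵢˢᵃᵗ/P ⇒ 1/P = Σzᵢ/Pᵢˢᵃᵗ.
1/P = 0.2281/373.2 + 0.3053/248.7 + 0.4666/207.1 = 0.0040918 ⇒ P = 244.3911 kPa
xᵢ = zᵢP/Pᵢˢᵃᵗ ⇒ x_3 = 0.4666·244.3911/207.1 = 0.5506

Pdew = 244.3911 kPa, x_3 = 0.5506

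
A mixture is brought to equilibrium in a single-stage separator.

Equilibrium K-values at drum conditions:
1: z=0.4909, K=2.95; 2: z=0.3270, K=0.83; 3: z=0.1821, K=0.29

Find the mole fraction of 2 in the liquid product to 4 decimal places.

Newton iteration, V/F⁰ = 0.5:
  V/F = 0.5000: g = 0.22348, g' = -0.7105 → V/F = 0.8145
  V/F = 0.8145: g = -0.00131, g' = -0.8076 → V/F = 0.8129
Converged at V/F = 0.8129.
Compositions from xᵢ = zᵢ/(1+V/F(Kᵢ−1)), yᵢ = Kᵢxᵢ:
  1: x = 0.1899, y = 0.5602
  2: x = 0.3794, y = 0.3149
  3: x = 0.4307, y = 0.1249

x_2 = 0.3794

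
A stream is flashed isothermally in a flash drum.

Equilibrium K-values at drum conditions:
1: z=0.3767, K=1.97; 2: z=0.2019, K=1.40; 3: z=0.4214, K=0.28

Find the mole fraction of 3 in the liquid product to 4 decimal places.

Rachford–Rice: g(β) = Σ zᵢ(Kᵢ−1)/(1+β(Kᵢ−1)) = 0.
Check two-phase: ΣzᵢKᵢ = 1.1428 > 1 and Σzᵢ/Kᵢ = 1.8404 > 1, so g(0) = 0.1428 > 0 and g(1) = -0.8404 < 0.
Newton iteration, β⁰ = 0.48:
  β = 0.4800: g = -0.14657, g' = -0.6979 → β = 0.2700
  β = 0.2700: g = -0.01415, g' = -0.5855 → β = 0.2458
  β = 0.2458: g = -0.00006, g' = -0.5804 → β = 0.2457
Converged at β = 0.2457.
Compositions from xᵢ = zᵢ/(1+β(Kᵢ−1)), yᵢ = Kᵢxᵢ:
  1: x = 0.3042, y = 0.5993
  2: x = 0.1838, y = 0.2574
  3: x = 0.5120, y = 0.1433

x_3 = 0.5120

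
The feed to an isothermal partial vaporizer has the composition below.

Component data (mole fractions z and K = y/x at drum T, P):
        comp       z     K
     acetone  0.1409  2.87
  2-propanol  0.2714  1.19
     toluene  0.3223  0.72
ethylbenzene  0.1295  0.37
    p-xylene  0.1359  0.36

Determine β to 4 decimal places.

Rachford–Rice: g(β) = Σ zᵢ(Kᵢ−1)/(1+β(Kᵢ−1)) = 0.
g(0) = ΣzᵢKᵢ − 1 = 0.0562 and g(1) = 1 − Σzᵢ/Kᵢ = -0.4523, so a root lies in (0, 1).
Newton iteration, β⁰ = 0.36:
  β = 0.3600: g = -0.11315, g' = -0.3958 → β = 0.0741
  β = 0.0741: g = 0.01322, g' = -0.5339 → β = 0.0989
  β = 0.0989: g = 0.00032, g' = -0.5090 → β = 0.0995
Converged at β = 0.0995.

β = 0.0995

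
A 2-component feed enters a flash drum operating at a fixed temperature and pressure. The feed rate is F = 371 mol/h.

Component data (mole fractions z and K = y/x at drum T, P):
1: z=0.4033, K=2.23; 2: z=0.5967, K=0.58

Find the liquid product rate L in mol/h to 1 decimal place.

Material balance + equilibrium reduce to Σ zᵢ(Kᵢ−1)/(1+ψ(Kᵢ−1)) = 0.
Feasibility: ΣzᵢKᵢ = 1.2454, Σzᵢ/Kᵢ = 1.2096 — both > 1, two phases present.
Binary case is linear: z₁(K₁−1)(1+ψ(K₂−1)) + z₂(K₂−1)(1+ψ(K₁−1)) = 0
⇒ ψ = [z₁(K₁−1)+z₂(K₂−1)] / [−(K₁−1)(K₂−1)] = 0.24544/0.51660 = 0.4751
Then V = ψ·F = 0.4751·371 = 176.3 mol/h and L = F − V = 194.7 mol/h.

L = 194.7 mol/h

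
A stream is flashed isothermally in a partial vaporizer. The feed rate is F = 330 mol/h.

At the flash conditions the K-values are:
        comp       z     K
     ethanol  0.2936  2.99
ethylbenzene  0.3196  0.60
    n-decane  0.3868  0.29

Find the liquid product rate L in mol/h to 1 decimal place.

L = 278.3 mol/h

Rachford–Rice: g(β) = Σ zᵢ(Kᵢ−1)/(1+β(Kᵢ−1)) = 0.
Check two-phase: ΣzᵢKᵢ = 1.1818 > 1 and Σzᵢ/Kᵢ = 1.9647 > 1, so g(0) = 0.1818 > 0 and g(1) = -0.9647 < 0.
Newton iteration, β⁰ = 0.5:
  β = 0.5000: g = -0.29272, g' = -0.8407 → β = 0.1518
  β = 0.1518: g = 0.00478, g' = -0.9886 → β = 0.1567
Converged at β = 0.1567.
Then V = β·F = 0.1567·330 = 51.7 mol/h and L = F − V = 278.3 mol/h.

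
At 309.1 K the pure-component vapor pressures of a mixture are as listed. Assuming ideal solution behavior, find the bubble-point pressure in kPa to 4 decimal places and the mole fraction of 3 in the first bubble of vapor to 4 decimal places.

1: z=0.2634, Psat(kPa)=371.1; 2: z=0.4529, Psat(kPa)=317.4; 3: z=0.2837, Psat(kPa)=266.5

Pbub = 317.1043 kPa, y_3 = 0.2384

At the bubble point ψ → 0, so ΣzᵢKᵢ = 1 with Kᵢ = Pᵢˢᵃᵗ/P ⇒ P = ΣzᵢPᵢˢᵃᵗ.
P = 0.2634·371.1 + 0.4529·317.4 + 0.2837·266.5 = 317.1043 kPa
yᵢ = zᵢPᵢˢᵃᵗ/P ⇒ y_3 = 0.2837·266.5/317.1043 = 0.2384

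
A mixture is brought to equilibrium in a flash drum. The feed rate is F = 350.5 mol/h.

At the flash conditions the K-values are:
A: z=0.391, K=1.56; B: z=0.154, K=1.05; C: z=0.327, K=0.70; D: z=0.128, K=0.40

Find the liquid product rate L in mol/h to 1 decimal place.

L = 256.9 mol/h

Let ψ = V/F and solve Σ zᵢ(Kᵢ−1)/(1+ψ(Kᵢ−1)) = 0.
g(0) = ΣzᵢKᵢ − 1 = 0.052 and g(1) = 1 − Σzᵢ/Kᵢ = -0.184, so a root lies in (0, 1).
Newton iteration, ψ⁰ = 0.5:
  ψ = 0.500: g = -0.0466, g' = -0.210 → ψ = 0.278
  ψ = 0.278: g = -0.0022, g' = -0.194 → ψ = 0.267
Converged at ψ = 0.267.
Then V = ψ·F = 0.2669·350.5 = 93.6 mol/h and L = F − V = 256.9 mol/h.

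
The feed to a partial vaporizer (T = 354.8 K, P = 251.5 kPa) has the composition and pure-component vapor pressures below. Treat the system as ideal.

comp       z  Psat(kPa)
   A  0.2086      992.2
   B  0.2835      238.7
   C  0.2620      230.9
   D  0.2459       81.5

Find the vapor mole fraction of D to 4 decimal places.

y_D = 0.1123

Raoult's law: Kᵢ = Pᵢˢᵃᵗ/P = Pᵢˢᵃᵗ/251.5.
  K_A = 992.2/251.5 = 3.945129, K_B = 238.7/251.5 = 0.949105, K_C = 230.9/251.5 = 0.918091, K_D = 81.5/251.5 = 0.324056
Rachford–Rice: g(ψ) = Σ zᵢ(Kᵢ−1)/(1+ψ(Kᵢ−1)) = 0.
Check two-phase: ΣzᵢKᵢ = 1.4123 > 1 and Σzᵢ/Kᵢ = 1.3958 > 1, so g(0) = 0.4123 > 0 and g(1) = -0.3958 < 0.
Newton–Raphson from ψ = 0.35:
  ψ = 0.3500: g = 0.04801, g' = -0.6341 → ψ = 0.4257
  ψ = 0.4257: g = 0.00224, g' = -0.5803 → ψ = 0.4296
Converged at ψ = 0.4296.
Compositions from xᵢ = zᵢ/(1+ψ(Kᵢ−1)), yᵢ = Kᵢxᵢ:
  A: x = 0.0921, y = 0.3633
  B: x = 0.2898, y = 0.2751
  C: x = 0.2716, y = 0.2493
  D: x = 0.3465, y = 0.1123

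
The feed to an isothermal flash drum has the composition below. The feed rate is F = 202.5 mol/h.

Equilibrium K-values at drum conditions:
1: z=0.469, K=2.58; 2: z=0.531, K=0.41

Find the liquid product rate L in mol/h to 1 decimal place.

L = 109.6 mol/h

Rachford–Rice: g(ψ) = Σ zᵢ(Kᵢ−1)/(1+ψ(Kᵢ−1)) = 0.
Check two-phase: ΣzᵢKᵢ = 1.428 > 1 and Σzᵢ/Kᵢ = 1.477 > 1, so g(0) = 0.428 > 0 and g(1) = -0.477 < 0.
Binary case is linear: z₁(K₁−1)(1+ψ(K₂−1)) + z₂(K₂−1)(1+ψ(K₁−1)) = 0
⇒ ψ = [z₁(K₁−1)+z₂(K₂−1)] / [−(K₁−1)(K₂−1)] = 0.4277/0.9322 = 0.459
Then V = ψ·F = 0.4588·202.5 = 92.9 mol/h and L = F − V = 109.6 mol/h.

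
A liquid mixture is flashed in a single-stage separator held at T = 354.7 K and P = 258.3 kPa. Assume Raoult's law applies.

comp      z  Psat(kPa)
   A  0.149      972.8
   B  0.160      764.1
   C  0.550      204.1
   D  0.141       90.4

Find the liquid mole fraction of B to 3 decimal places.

Raoult's law: Kᵢ = Pᵢˢᵃᵗ/P = Pᵢˢᵃᵗ/258.3.
  K_A = 972.8/258.3 = 3.76616, K_B = 764.1/258.3 = 2.95819, K_C = 204.1/258.3 = 0.79017, K_D = 90.4/258.3 = 0.34998
Newton–Raphson from V/F = 0.65:
  V/F = 0.650: g = -0.0072, g' = -0.476 → V/F = 0.635
Converged at V/F = 0.635.
Compositions from xᵢ = zᵢ/(1+V/F(Kᵢ−1)), yᵢ = Kᵢxᵢ:
  A: x = 0.054, y = 0.204
  B: x = 0.071, y = 0.211
  C: x = 0.635, y = 0.501
  D: x = 0.240, y = 0.084

x_B = 0.071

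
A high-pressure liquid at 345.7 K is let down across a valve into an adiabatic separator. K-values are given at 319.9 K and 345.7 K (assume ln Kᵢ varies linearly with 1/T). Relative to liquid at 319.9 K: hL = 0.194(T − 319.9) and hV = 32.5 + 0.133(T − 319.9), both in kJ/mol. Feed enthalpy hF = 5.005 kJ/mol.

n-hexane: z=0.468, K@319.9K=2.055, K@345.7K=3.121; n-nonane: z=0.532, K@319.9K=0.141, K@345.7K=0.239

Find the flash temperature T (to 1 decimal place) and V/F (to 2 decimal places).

T = 324.9 K, V/F = 0.13

Adiabatic flash: solve Rachford–Rice at each trial T, then check hF = ψ·hV(T) + (1−ψ)·hL(T).
  T = 319.9 K: K = (2.055, 0.141), RR gives ψ = 0.041, H_out = 1.318 kJ/mol
  T = 345.7 K: K = (3.121, 0.239), RR gives ψ = 0.364, H_out = 16.267 kJ/mol
  T = 332.8 K: K = (2.553, 0.185), RR gives ψ = 0.232, H_out = 9.861 kJ/mol
  T = 326.4 K: K = (2.297, 0.162), RR gives ψ = 0.149, H_out = 6.033 kJ/mol
  T = 323.1 K: K = (2.172, 0.151), RR gives ψ = 0.098, H_out = 3.771 kJ/mol
  T = 324.8 K: K = (2.236, 0.157), RR gives ψ = 0.125, H_out = 4.966 kJ/mol
Linear interpolation between T = 324.8 (H_out = 4.966) and T = 326.4 (H_out = 6.033) on hF = 5.005 gives T ≈ 324.9 K, at which ψ = 0.13.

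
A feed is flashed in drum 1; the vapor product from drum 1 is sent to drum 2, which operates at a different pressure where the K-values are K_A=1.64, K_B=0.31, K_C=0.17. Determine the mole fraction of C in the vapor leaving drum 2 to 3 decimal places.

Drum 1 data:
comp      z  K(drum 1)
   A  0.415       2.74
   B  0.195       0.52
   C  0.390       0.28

y_C (drum 2) = 0.044

Drum 1:
Let ψ₁ = V/F and solve Σ zᵢ(Kᵢ−1)/(1+ψ₁(Kᵢ−1)) = 0.
Check two-phase: ΣzᵢKᵢ = 1.348 > 1 and Σzᵢ/Kᵢ = 1.919 > 1, so g(0) = 0.348 > 0 and g(1) = -0.919 < 0.
Newton–Raphson from ψ₁ = 0.44:
  ψ₁ = 0.440: g = -0.1207, g' = -0.908 → ψ₁ = 0.307
Converged at ψ₁ = 0.307.
Drum-1 compositions:
  A: x = 0.270, y = 0.741
  B: x = 0.229, y = 0.119
  C: x = 0.501, y = 0.140
Drum-2 feed = drum-1 vapor: z₂ = (0.7408, 0.1190, 0.1402).
Drum 2:
Material balance + equilibrium reduce to Σ zᵢ(Kᵢ−1)/(1+ψ₂(Kᵢ−1)) = 0.
g(0) = ΣzᵢKᵢ − 1 = 0.276 and g(1) = 1 − Σzᵢ/Kᵢ = -0.660, so a root lies in (0, 1).
Newton iteration, ψ₂⁰ = 0.34:
  ψ₂ = 0.340: g = 0.1200, g' = -0.489 → ψ₂ = 0.585
  ψ₂ = 0.585: g = -0.0192, g' = -0.686 → ψ₂ = 0.557
Converged at ψ₂ = 0.557.
  A: x = 0.546, y = 0.896
  B: x = 0.193, y = 0.060
  C: x = 0.261, y = 0.044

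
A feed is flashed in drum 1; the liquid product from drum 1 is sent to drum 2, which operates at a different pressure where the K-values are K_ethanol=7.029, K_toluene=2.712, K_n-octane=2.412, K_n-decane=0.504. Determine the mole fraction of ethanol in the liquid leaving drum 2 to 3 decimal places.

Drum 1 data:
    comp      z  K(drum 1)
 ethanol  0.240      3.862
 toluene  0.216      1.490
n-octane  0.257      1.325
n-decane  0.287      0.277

x_ethanol (drum 2) = 0.017

Drum 1:
Newton iteration, ψ₁⁰ = 0.69:
  ψ₁ = 0.690: g = -0.0358, g' = -0.867 → ψ₁ = 0.649
  ψ₁ = 0.649: g = -0.0010, g' = -0.821 → ψ₁ = 0.647
Converged at ψ₁ = 0.647.
Drum-1 compositions:
  ethanol: x = 0.084, y = 0.325
  toluene: x = 0.164, y = 0.244
  n-octane: x = 0.212, y = 0.281
  n-decane: x = 0.540, y = 0.149
Drum-2 feed = drum-1 liquid: z₂ = (0.0841, 0.1640, 0.2123, 0.5396).
Drum 2:
Material balance + equilibrium reduce to Σ zᵢ(Kᵢ−1)/(1+ψ₂(Kᵢ−1)) = 0.
g(0) = ΣzᵢKᵢ − 1 = 0.820 and g(1) = 1 − Σzᵢ/Kᵢ = -0.231, so a root lies in (0, 1).
Newton–Raphson from ψ₂ = 0.5:
  ψ₂ = 0.500: g = 0.0974, g' = -0.709 → ψ₂ = 0.637
  ψ₂ = 0.637: g = 0.0054, g' = -0.641 → ψ₂ = 0.646
Converged at ψ₂ = 0.646.
  ethanol: x = 0.017, y = 0.121
  toluene: x = 0.078, y = 0.211
  n-octane: x = 0.111, y = 0.268
  n-decane: x = 0.794, y = 0.400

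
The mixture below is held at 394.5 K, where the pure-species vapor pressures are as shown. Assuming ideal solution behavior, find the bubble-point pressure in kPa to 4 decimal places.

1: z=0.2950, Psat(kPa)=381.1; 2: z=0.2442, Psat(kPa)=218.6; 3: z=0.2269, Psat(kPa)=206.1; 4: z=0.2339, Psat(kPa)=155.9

At the bubble point ψ → 0, so ΣzᵢKᵢ = 1 with Kᵢ = Pᵢˢᵃᵗ/P ⇒ P = ΣzᵢPᵢˢᵃᵗ.
P = 0.2950·381.1 + 0.2442·218.6 + 0.2269·206.1 + 0.2339·155.9 = 249.0357 kPa

Pbub = 249.0357 kPa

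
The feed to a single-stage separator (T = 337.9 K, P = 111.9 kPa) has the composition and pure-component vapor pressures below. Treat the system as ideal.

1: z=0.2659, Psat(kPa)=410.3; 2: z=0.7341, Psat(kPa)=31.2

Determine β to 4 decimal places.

β = 0.0934

Raoult's law: Kᵢ = Pᵢˢᵃᵗ/P = Pᵢˢᵃᵗ/111.9.
  K_1 = 410.3/111.9 = 3.666667, K_2 = 31.2/111.9 = 0.278820
Rachford–Rice: g(β) = Σ zᵢ(Kᵢ−1)/(1+β(Kᵢ−1)) = 0.
Check two-phase: ΣzᵢKᵢ = 1.1796 > 1 and Σzᵢ/Kᵢ = 2.7054 > 1, so g(0) = 0.1796 > 0 and g(1) = -1.7054 < 0.
Binary case is linear: z₁(K₁−1)(1+β(K₂−1)) + z₂(K₂−1)(1+β(K₁−1)) = 0
⇒ β = [z₁(K₁−1)+z₂(K₂−1)] / [−(K₁−1)(K₂−1)] = 0.17965/1.92315 = 0.0934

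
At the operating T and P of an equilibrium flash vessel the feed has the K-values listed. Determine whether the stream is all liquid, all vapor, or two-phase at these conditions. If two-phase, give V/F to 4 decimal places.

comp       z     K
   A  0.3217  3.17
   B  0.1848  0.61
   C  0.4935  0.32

two-phase, V/F = 0.2191

ΣzᵢKᵢ = 1.2904; Σzᵢ/Kᵢ = 1.9466.
Both exceed 1, so a two-phase solution exists.
Let ψ = V/F and solve Σ zᵢ(Kᵢ−1)/(1+ψ(Kᵢ−1)) = 0.
Newton–Raphson from ψ = 0.5:
  ψ = 0.5000: g = -0.26317, g' = -0.9157 → ψ = 0.2126
  ψ = 0.2126: g = 0.00682, g' = -1.0546 → ψ = 0.2191
Converged at ψ = 0.2191.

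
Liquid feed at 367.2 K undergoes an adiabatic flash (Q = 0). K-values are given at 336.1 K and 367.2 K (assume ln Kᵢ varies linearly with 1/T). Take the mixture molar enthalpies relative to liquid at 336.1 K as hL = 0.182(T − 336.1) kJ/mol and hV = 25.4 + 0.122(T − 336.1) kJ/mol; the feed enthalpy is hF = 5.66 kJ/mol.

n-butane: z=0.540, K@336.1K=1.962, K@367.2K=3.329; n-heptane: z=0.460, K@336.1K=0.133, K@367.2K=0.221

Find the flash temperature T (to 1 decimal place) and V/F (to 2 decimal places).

Adiabatic flash: solve Rachford–Rice at each trial T, then check hF = ψ·hV(T) + (1−ψ)·hL(T).
  T = 336.1 K: K = (1.962, 0.133), RR gives ψ = 0.145, H_out = 3.675 kJ/mol
  T = 367.2 K: K = (3.329, 0.221), RR gives ψ = 0.496, H_out = 17.326 kJ/mol
  T = 351.6 K: K = (2.584, 0.173), RR gives ψ = 0.363, H_out = 11.695 kJ/mol
  T = 343.9 K: K = (2.260, 0.152), RR gives ψ = 0.272, H_out = 8.204 kJ/mol
  T = 340.0 K: K = (2.108, 0.142), RR gives ψ = 0.214, H_out = 6.106 kJ/mol
  T = 338.1 K: K = (2.036, 0.138), RR gives ψ = 0.182, H_out = 4.970 kJ/mol
  T = 339.1 K: K = (2.073, 0.140), RR gives ψ = 0.200, H_out = 5.578 kJ/mol
Linear interpolation between T = 339.1 (H_out = 5.578) and T = 340.0 (H_out = 6.106) on hF = 5.66 gives T ≈ 339.2 K, at which ψ = 0.20.

T = 339.2 K, V/F = 0.20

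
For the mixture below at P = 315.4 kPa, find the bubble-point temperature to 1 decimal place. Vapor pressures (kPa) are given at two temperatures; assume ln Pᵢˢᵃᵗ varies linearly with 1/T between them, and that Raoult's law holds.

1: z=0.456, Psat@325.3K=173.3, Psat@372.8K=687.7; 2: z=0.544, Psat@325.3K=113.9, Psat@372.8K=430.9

Bubble-point temperature: ΣzᵢPᵢˢᵃᵗ(T) = P. Interpolate ln Pᵢˢᵃᵗ = aᵢ + bᵢ/T.
  T = 325.3 K: ΣzᵢPᵢˢᵃᵗ = 140.99 kPa
  T = 372.8 K: ΣzᵢPᵢˢᵃᵗ = 548.00 kPa
  T = 349.1 K: ΣzᵢPᵢˢᵃᵗ = 291.49 kPa
  T = 361.0 K: ΣzᵢPᵢˢᵃᵗ = 404.37 kPa
  T = 355.1 K: ΣzᵢPᵢˢᵃᵗ = 344.74 kPa
  T = 352.1 K: ΣzᵢPᵢˢᵃᵗ = 317.22 kPa
  T = 350.6 K: ΣzᵢPᵢˢᵃᵗ = 304.14 kPa
Interpolating between 350.6 K and 352.1 K gives T ≈ 351.9 K.

T = 351.9 K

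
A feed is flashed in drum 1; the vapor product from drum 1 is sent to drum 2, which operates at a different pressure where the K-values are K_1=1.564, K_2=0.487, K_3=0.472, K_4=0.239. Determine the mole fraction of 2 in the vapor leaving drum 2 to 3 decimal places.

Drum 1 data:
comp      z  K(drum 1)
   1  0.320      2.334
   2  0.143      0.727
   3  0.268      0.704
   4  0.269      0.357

y_2 (drum 2) = 0.061

Drum 1:
Iterate (Newton) starting at ψ₁ = 0.45:
  ψ₁ = 0.450: g = -0.1127, g' = -0.488 → ψ₁ = 0.219
  ψ₁ = 0.219: g = 0.0027, g' = -0.531 → ψ₁ = 0.224
Converged at ψ₁ = 0.224.
Drum-1 compositions:
  1: x = 0.246, y = 0.575
  2: x = 0.152, y = 0.111
  3: x = 0.287, y = 0.202
  4: x = 0.314, y = 0.112
Drum-2 feed = drum-1 vapor: z₂ = (0.5750, 0.1107, 0.2021, 0.1122).
Drum 2:
Let ψ₂ = V/F and solve Σ zᵢ(Kᵢ−1)/(1+ψ₂(Kᵢ−1)) = 0.
Check two-phase: ΣzᵢKᵢ = 1.075 > 1 and Σzᵢ/Kᵢ = 1.493 > 1, so g(0) = 0.075 > 0 and g(1) = -0.493 < 0.
Newton–Raphson from ψ₂ = 0.5:
  ψ₂ = 0.500: g = -0.1062, g' = -0.437 → ψ₂ = 0.257
  ψ₂ = 0.257: g = -0.0118, g' = -0.354 → ψ₂ = 0.224
  ψ₂ = 0.224: g = -0.0001, g' = -0.348 → ψ₂ = 0.223
Converged at ψ₂ = 0.223.
  1: x = 0.511, y = 0.799
  2: x = 0.125, y = 0.061
  3: x = 0.229, y = 0.108
  4: x = 0.135, y = 0.032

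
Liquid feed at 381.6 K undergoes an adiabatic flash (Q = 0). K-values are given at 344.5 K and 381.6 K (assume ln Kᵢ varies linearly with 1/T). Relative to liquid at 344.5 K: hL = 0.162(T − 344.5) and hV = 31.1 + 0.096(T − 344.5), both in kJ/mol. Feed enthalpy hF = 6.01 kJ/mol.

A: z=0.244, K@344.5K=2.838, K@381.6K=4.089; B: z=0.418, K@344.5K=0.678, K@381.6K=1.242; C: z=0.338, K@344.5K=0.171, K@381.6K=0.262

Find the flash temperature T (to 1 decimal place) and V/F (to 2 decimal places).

T = 353.9 K, V/F = 0.15

Adiabatic flash: solve Rachford–Rice at each trial T, then check hF = ψ·hV(T) + (1−ψ)·hL(T).
  T = 344.5 K: K = (2.838, 0.678, 0.171), RR gives ψ = 0.032, H_out = 0.987 kJ/mol
  T = 381.6 K: K = (4.089, 1.242, 0.262), RR gives ψ = 0.489, H_out = 20.034 kJ/mol
  T = 363.1 K: K = (3.440, 0.933, 0.214), RR gives ψ = 0.262, H_out = 10.842 kJ/mol
  T = 353.8 K: K = (3.133, 0.799, 0.192), RR gives ψ = 0.146, H_out = 5.970 kJ/mol
  T = 358.5 K: K = (3.286, 0.865, 0.203), RR gives ψ = 0.205, H_out = 8.442 kJ/mol
  T = 356.1 K: K = (3.207, 0.830, 0.197), RR gives ψ = 0.175, H_out = 7.182 kJ/mol
Linear interpolation between T = 353.8 (H_out = 5.970) and T = 356.1 (H_out = 7.182) on hF = 6.01 gives T ≈ 353.9 K, at which ψ = 0.15.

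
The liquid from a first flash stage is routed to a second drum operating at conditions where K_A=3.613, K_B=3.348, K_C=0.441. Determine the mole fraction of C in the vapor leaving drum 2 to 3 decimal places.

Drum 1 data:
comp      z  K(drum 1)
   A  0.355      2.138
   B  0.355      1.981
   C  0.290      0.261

y_C (drum 2) = 0.360

Drum 1:
Let ψ₁ = V/F and solve Σ zᵢ(Kᵢ−1)/(1+ψ₁(Kᵢ−1)) = 0.
g(0) = ΣzᵢKᵢ − 1 = 0.538 and g(1) = 1 − Σzᵢ/Kᵢ = -0.456, so a root lies in (0, 1).
Newton iteration, ψ₁⁰ = 0.5:
  ψ₁ = 0.500: g = 0.1512, g' = -0.739 → ψ₁ = 0.705
  ψ₁ = 0.705: g = -0.0171, g' = -0.951 → ψ₁ = 0.687
  ψ₁ = 0.687: g = -0.0003, g' = -0.920 → ψ₁ = 0.686
Converged at ψ₁ = 0.686.
Drum-1 compositions:
  A: x = 0.199, y = 0.426
  B: x = 0.212, y = 0.420
  C: x = 0.589, y = 0.154
Drum-2 feed = drum-1 liquid: z₂ = (0.1993, 0.2121, 0.5885).
Drum 2:
Iterate (Newton) starting at ψ₂ = 0.5:
  ψ₂ = 0.500: g = -0.0017, g' = -0.858 → ψ₂ = 0.498
Converged at ψ₂ = 0.498.
  A: x = 0.087, y = 0.313
  B: x = 0.098, y = 0.327
  C: x = 0.816, y = 0.360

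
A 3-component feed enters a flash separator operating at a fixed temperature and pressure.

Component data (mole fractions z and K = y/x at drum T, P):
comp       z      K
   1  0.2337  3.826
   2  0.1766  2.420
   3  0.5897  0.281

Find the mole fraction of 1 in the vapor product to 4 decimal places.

Iterate (Newton) starting at ψ = 0.51:
  ψ = 0.5100: g = -0.25352, g' = -1.1930 → ψ = 0.2975
  ψ = 0.2975: g = -0.00428, g' = -1.2202 → ψ = 0.2940
Converged at ψ = 0.2940.
Compositions from xᵢ = zᵢ/(1+ψ(Kᵢ−1)), yᵢ = Kᵢxᵢ:
  1: x = 0.1276, y = 0.4884
  2: x = 0.1246, y = 0.3015
  3: x = 0.7478, y = 0.2101

y_1 = 0.4884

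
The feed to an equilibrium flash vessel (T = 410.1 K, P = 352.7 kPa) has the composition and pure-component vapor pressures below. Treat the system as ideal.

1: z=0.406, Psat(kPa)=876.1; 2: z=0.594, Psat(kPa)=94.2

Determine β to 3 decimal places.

Raoult's law: Kᵢ = Pᵢˢᵃᵗ/P = Pᵢˢᵃᵗ/352.7.
  K_1 = 876.1/352.7 = 2.48398, K_2 = 94.2/352.7 = 0.26708
Binary case is linear: z₁(K₁−1)(1+β(K₂−1)) + z₂(K₂−1)(1+β(K₁−1)) = 0
⇒ β = [z₁(K₁−1)+z₂(K₂−1)] / [−(K₁−1)(K₂−1)] = 0.1671/1.0876 = 0.154

β = 0.154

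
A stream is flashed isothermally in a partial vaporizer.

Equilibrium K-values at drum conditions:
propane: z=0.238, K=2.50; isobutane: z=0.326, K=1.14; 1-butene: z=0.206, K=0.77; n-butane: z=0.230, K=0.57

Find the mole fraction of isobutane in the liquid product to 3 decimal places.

x_isobutane = 0.294

Material balance + equilibrium reduce to Σ zᵢ(Kᵢ−1)/(1+β(Kᵢ−1)) = 0.
g(0) = ΣzᵢKᵢ − 1 = 0.256 and g(1) = 1 − Σzᵢ/Kᵢ = -0.052, so a root lies in (0, 1).
Newton–Raphson from β = 0.67:
  β = 0.670: g = 0.0248, g' = -0.238 → β = 0.775
  β = 0.775: g = 0.0004, g' = -0.232 → β = 0.776
Converged at β = 0.776.
Compositions from xᵢ = zᵢ/(1+β(Kᵢ−1)), yᵢ = Kᵢxᵢ:
  propane: x = 0.110, y = 0.275
  isobutane: x = 0.294, y = 0.335
  1-butene: x = 0.251, y = 0.193
  n-butane: x = 0.345, y = 0.197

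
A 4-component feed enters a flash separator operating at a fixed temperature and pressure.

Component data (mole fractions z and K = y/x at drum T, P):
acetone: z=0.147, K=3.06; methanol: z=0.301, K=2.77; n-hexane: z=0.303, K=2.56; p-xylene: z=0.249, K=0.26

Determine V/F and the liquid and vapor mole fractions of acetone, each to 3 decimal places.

V/F = 0.871, x_acetone = 0.053, y_acetone = 0.161

Rachford–Rice: g(V/F) = Σ zᵢ(Kᵢ−1)/(1+V/F(Kᵢ−1)) = 0.
g(0) = ΣzᵢKᵢ − 1 = 1.124 and g(1) = 1 − Σzᵢ/Kᵢ = -0.233, so a root lies in (0, 1).
Newton–Raphson from V/F = 0.56:
  V/F = 0.560: g = 0.3458, g' = -0.980 → V/F = 0.913
  V/F = 0.913: g = -0.0641, g' = -1.634 → V/F = 0.874
  V/F = 0.874: g = -0.0038, g' = -1.448 → V/F = 0.871
Converged at V/F = 0.871.
Compositions from xᵢ = zᵢ/(1+V/F(Kᵢ−1)), yᵢ = Kᵢxᵢ:
  acetone: x = 0.053, y = 0.161
  methanol: x = 0.118, y = 0.328
  n-hexane: x = 0.128, y = 0.329
  p-xylene: x = 0.701, y = 0.182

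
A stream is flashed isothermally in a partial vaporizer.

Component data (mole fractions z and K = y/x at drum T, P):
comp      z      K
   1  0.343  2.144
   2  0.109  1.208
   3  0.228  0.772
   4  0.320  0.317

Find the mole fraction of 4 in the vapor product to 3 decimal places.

Material balance + equilibrium reduce to Σ zᵢ(Kᵢ−1)/(1+β(Kᵢ−1)) = 0.
Feasibility: ΣzᵢKᵢ = 1.145, Σzᵢ/Kᵢ = 1.555 — both > 1, two phases present.
Newton–Raphson from β = 0.54:
  β = 0.540: g = -0.1426, g' = -0.565 → β = 0.288
  β = 0.288: g = -0.0111, g' = -0.503 → β = 0.266
Converged at β = 0.266.
Compositions from xᵢ = zᵢ/(1+β(Kᵢ−1)), yᵢ = Kᵢxᵢ:
  1: x = 0.263, y = 0.564
  2: x = 0.103, y = 0.125
  3: x = 0.243, y = 0.187
  4: x = 0.391, y = 0.124

y_4 = 0.124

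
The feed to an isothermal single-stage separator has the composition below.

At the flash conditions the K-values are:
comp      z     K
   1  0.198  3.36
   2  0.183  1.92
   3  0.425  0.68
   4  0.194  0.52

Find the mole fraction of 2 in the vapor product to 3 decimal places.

Let ψ = V/F and solve Σ zᵢ(Kᵢ−1)/(1+ψ(Kᵢ−1)) = 0.
Feasibility: ΣzᵢKᵢ = 1.407, Σzᵢ/Kᵢ = 1.152 — both > 1, two phases present.
Newton iteration, ψ⁰ = 0.5:
  ψ = 0.500: g = 0.0452, g' = -0.444 → ψ = 0.602
  ψ = 0.602: g = 0.0020, g' = -0.408 → ψ = 0.607
Converged at ψ = 0.607.
Compositions from xᵢ = zᵢ/(1+ψ(Kᵢ−1)), yᵢ = Kᵢxᵢ:
  1: x = 0.081, y = 0.274
  2: x = 0.117, y = 0.225
  3: x = 0.527, y = 0.359
  4: x = 0.274, y = 0.142

y_2 = 0.225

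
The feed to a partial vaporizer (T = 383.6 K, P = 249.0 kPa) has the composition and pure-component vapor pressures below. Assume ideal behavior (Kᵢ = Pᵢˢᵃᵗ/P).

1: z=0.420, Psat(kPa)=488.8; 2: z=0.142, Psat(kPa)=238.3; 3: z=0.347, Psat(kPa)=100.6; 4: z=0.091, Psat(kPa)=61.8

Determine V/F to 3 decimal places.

Raoult's law: Kᵢ = Pᵢˢᵃᵗ/P = Pᵢˢᵃᵗ/249.0.
  K_1 = 488.8/249.0 = 1.96305, K_2 = 238.3/249.0 = 0.95703, K_3 = 100.6/249.0 = 0.40402, K_4 = 61.8/249.0 = 0.24819
Material balance + equilibrium reduce to Σ zᵢ(Kᵢ−1)/(1+V/F(Kᵢ−1)) = 0.
Check two-phase: ΣzᵢKᵢ = 1.123 > 1 and Σzᵢ/Kᵢ = 1.588 > 1, so g(0) = 0.123 > 0 and g(1) = -0.588 < 0.
Iterate (Newton) starting at V/F = 0.64:
  V/F = 0.640: g = -0.2222, g' = -0.663 → V/F = 0.305
  V/F = 0.305: g = -0.0349, g' = -0.504 → V/F = 0.235
Converged at V/F = 0.235.

V/F = 0.235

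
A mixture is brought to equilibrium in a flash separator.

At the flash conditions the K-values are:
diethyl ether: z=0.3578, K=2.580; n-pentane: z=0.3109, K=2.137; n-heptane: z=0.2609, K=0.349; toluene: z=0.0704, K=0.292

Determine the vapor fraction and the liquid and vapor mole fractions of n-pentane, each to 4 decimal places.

ψ = 0.7627, x_n-pentane = 0.1665, y_n-pentane = 0.3558

Let ψ = V/F and solve Σ zᵢ(Kᵢ−1)/(1+ψ(Kᵢ−1)) = 0.
Check two-phase: ΣzᵢKᵢ = 1.6991 > 1 and Σzᵢ/Kᵢ = 1.2728 > 1, so g(0) = 0.6991 > 0 and g(1) = -0.2728 < 0.
Newton iteration, ψ⁰ = 0.5:
  ψ = 0.5000: g = 0.21223, g' = -0.7697 → ψ = 0.7757
  ψ = 0.7757: g = -0.01185, g' = -0.9187 → ψ = 0.7628
  ψ = 0.7628: g = -0.00011, g' = -0.9021 → ψ = 0.7627
Converged at ψ = 0.7627.
Compositions from xᵢ = zᵢ/(1+ψ(Kᵢ−1)), yᵢ = Kᵢxᵢ:
  diethyl ether: x = 0.1623, y = 0.4186
  n-pentane: x = 0.1665, y = 0.3558
  n-heptane: x = 0.5182, y = 0.1808
  toluene: x = 0.1530, y = 0.0447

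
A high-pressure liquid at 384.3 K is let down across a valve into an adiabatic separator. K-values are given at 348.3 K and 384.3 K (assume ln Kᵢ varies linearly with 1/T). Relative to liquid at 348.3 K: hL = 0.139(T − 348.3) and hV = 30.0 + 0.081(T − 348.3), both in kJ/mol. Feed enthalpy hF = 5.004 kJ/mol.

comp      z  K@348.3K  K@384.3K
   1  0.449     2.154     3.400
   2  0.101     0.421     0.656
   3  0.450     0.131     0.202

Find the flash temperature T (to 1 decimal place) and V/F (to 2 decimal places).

Adiabatic flash: solve Rachford–Rice at each trial T, then check hF = ψ·hV(T) + (1−ψ)·hL(T).
  T = 348.3 K: K = (2.154, 0.421, 0.131), RR gives ψ = 0.072, H_out = 2.167 kJ/mol
  T = 384.3 K: K = (3.400, 0.656, 0.202), RR gives ψ = 0.386, H_out = 15.786 kJ/mol
  T = 366.3 K: K = (2.737, 0.531, 0.164), RR gives ψ = 0.262, H_out = 10.102 kJ/mol
  T = 357.3 K: K = (2.435, 0.474, 0.147), RR gives ψ = 0.180, H_out = 6.560 kJ/mol
  T = 352.8 K: K = (2.292, 0.447, 0.139), RR gives ψ = 0.130, H_out = 4.499 kJ/mol
  T = 355.1 K: K = (2.365, 0.461, 0.143), RR gives ψ = 0.157, H_out = 5.582 kJ/mol
Linear interpolation between T = 352.8 (H_out = 4.499) and T = 355.1 (H_out = 5.582) on hF = 5.004 gives T ≈ 353.9 K, at which ψ = 0.14.

T = 353.9 K, V/F = 0.14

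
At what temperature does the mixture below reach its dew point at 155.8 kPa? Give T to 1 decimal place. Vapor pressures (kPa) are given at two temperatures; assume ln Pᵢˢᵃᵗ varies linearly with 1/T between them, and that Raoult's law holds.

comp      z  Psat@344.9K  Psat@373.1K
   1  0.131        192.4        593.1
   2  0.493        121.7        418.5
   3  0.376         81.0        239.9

Dew-point temperature: Σzᵢ·P/Pᵢˢᵃᵗ(T) = 1. Interpolate ln Pᵢˢᵃᵗ = aᵢ + bᵢ/T.
  T = 344.9 K: ΣzᵢP/Pᵢˢᵃᵗ = 1.4604
  T = 373.1 K: ΣzᵢP/Pᵢˢᵃᵗ = 0.4621
  T = 359.0 K: ΣzᵢP/Pᵢˢᵃᵗ = 0.8027
  T = 351.9 K: ΣzᵢP/Pᵢˢᵃᵗ = 1.0783
  T = 355.4 K: ΣzᵢP/Pᵢˢᵃᵗ = 0.9309
  T = 353.6 K: ΣzᵢP/Pᵢˢᵃᵗ = 1.0036
Interpolating between 353.6 K and 355.4 K gives T ≈ 353.7 K.

T = 353.7 K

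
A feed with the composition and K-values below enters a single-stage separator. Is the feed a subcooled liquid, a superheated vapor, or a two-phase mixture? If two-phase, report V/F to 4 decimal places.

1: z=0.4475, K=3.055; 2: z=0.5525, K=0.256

ΣzᵢKᵢ = 1.5086; Σzᵢ/Kᵢ = 2.3047.
Both exceed 1, so a two-phase solution exists.
Let ψ = V/F and solve Σ zᵢ(Kᵢ−1)/(1+ψ(Kᵢ−1)) = 0.
Binary case is linear: z₁(K₁−1)(1+ψ(K₂−1)) + z₂(K₂−1)(1+ψ(K₁−1)) = 0
⇒ ψ = [z₁(K₁−1)+z₂(K₂−1)] / [−(K₁−1)(K₂−1)] = 0.50855/1.52892 = 0.3326

two-phase, V/F = 0.3326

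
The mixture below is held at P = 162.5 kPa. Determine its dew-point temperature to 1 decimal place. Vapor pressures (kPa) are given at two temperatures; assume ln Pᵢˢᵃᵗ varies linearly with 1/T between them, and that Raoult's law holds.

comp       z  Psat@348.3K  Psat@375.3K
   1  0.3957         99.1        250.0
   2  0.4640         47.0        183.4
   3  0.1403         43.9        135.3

Dew-point temperature: Σzᵢ·P/Pᵢˢᵃᵗ(T) = 1. Interpolate ln Pᵢˢᵃᵗ = aᵢ + bᵢ/T.
  T = 348.3 K: ΣzᵢP/Pᵢˢᵃᵗ = 2.7724
  T = 375.3 K: ΣzᵢP/Pᵢˢᵃᵗ = 0.8368
  T = 361.8 K: ΣzᵢP/Pᵢˢᵃᵗ = 1.4830
  T = 368.6 K: ΣzᵢP/Pᵢˢᵃᵗ = 1.1047
  T = 372.0 K: ΣzᵢP/Pᵢˢᵃᵗ = 0.9580
  T = 370.3 K: ΣzᵢP/Pᵢˢᵃᵗ = 1.0283
Interpolating between 370.3 K and 372.0 K gives T ≈ 371.0 K.

T = 371.0 K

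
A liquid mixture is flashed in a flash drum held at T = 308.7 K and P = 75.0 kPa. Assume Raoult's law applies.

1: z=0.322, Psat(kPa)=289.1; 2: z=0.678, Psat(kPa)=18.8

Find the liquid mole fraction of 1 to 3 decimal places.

Raoult's law: Kᵢ = Pᵢˢᵃᵗ/P = Pᵢˢᵃᵗ/75.0.
  K_1 = 289.1/75.0 = 3.85467, K_2 = 18.8/75.0 = 0.25067
Iterate (Newton) starting at β = 0.45:
  β = 0.450: g = -0.3642, g' = -1.369 → β = 0.184
  β = 0.184: g = 0.0133, g' = -1.640 → β = 0.192
Converged at β = 0.192.
Compositions from xᵢ = zᵢ/(1+β(Kᵢ−1)), yᵢ = Kᵢxᵢ:
  1: x = 0.208, y = 0.801
  2: x = 0.792, y = 0.199

x_1 = 0.208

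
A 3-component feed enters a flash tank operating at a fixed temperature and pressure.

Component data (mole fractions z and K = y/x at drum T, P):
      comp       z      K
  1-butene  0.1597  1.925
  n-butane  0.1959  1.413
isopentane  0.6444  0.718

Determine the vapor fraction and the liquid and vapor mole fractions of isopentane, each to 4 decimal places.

Rachford–Rice: g(ψ) = Σ zᵢ(Kᵢ−1)/(1+ψ(Kᵢ−1)) = 0.
Feasibility: ΣzᵢKᵢ = 1.0469, Σzᵢ/Kᵢ = 1.1191 — both > 1, two phases present.
Newton iteration, ψ⁰ = 0.5:
  ψ = 0.5000: g = -0.04348, g' = -0.1563 → ψ = 0.2218
  ψ = 0.2218: g = 0.00285, g' = -0.1804 → ψ = 0.2376
  ψ = 0.2376: g = 0.00002, g' = -0.1784 → ψ = 0.2377
Converged at ψ = 0.2377.
Compositions from xᵢ = zᵢ/(1+ψ(Kᵢ−1)), yᵢ = Kᵢxᵢ:
  1-butene: x = 0.1309, y = 0.2520
  n-butane: x = 0.1784, y = 0.2521
  isopentane: x = 0.6907, y = 0.4959

ψ = 0.2377, x_isopentane = 0.6907, y_isopentane = 0.4959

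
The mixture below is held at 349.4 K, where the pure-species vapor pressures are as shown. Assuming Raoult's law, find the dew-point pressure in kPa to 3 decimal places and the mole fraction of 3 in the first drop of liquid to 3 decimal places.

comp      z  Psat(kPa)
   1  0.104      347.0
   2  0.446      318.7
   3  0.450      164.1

At the dew point ψ → 1, so Σzᵢ/Kᵢ = 1 with Kᵢ = Pᵢˢᵃᵗ/P ⇒ 1/P = Σzᵢ/Pᵢˢᵃᵗ.
1/P = 0.104/347.0 + 0.446/318.7 + 0.450/164.1 = 0.004441 ⇒ P = 225.155 kPa
xᵢ = zᵢP/Pᵢˢᵃᵗ ⇒ x_3 = 0.450·225.155/164.1 = 0.617

Pdew = 225.155 kPa, x_3 = 0.617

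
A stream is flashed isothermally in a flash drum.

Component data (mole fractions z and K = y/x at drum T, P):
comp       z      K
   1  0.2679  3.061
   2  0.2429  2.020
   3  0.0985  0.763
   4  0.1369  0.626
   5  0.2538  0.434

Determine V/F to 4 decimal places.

Rachford–Rice: g(V/F) = Σ zᵢ(Kᵢ−1)/(1+V/F(Kᵢ−1)) = 0.
Check two-phase: ΣzᵢKᵢ = 1.5817 > 1 and Σzᵢ/Kᵢ = 1.1403 > 1, so g(0) = 0.5817 > 0 and g(1) = -0.1403 < 0.
Newton–Raphson from V/F = 0.5:
  V/F = 0.5000: g = 0.14619, g' = -0.5811 → V/F = 0.7516
  V/F = 0.7516: g = 0.00723, g' = -0.5476 → V/F = 0.7648
Converged at V/F = 0.7648.

V/F = 0.7648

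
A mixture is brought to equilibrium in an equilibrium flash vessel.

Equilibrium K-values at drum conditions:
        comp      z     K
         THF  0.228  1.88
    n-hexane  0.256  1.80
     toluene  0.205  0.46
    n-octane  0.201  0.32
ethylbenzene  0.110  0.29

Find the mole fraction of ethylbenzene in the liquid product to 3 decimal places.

x_ethylbenzene = 0.123

Iterate (Newton) starting at β = 0.32:
  β = 0.320: g = -0.0900, g' = -0.543 → β = 0.154
  β = 0.154: g = -0.0023, g' = -0.524 → β = 0.150
Converged at β = 0.150.
Compositions from xᵢ = zᵢ/(1+β(Kᵢ−1)), yᵢ = Kᵢxᵢ:
  THF: x = 0.201, y = 0.379
  n-hexane: x = 0.229, y = 0.411
  toluene: x = 0.223, y = 0.103
  n-octane: x = 0.224, y = 0.072
  ethylbenzene: x = 0.123, y = 0.036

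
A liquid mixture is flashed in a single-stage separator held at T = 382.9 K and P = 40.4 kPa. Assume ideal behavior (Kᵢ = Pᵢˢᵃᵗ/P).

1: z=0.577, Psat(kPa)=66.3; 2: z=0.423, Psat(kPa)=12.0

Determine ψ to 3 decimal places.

ψ = 0.161

Raoult's law: Kᵢ = Pᵢˢᵃᵗ/P = Pᵢˢᵃᵗ/40.4.
  K_1 = 66.3/40.4 = 1.64109, K_2 = 12.0/40.4 = 0.29703
Rachford–Rice: g(ψ) = Σ zᵢ(Kᵢ−1)/(1+ψ(Kᵢ−1)) = 0.
g(0) = ΣzᵢKᵢ − 1 = 0.073 and g(1) = 1 − Σzᵢ/Kᵢ = -0.776, so a root lies in (0, 1).
Binary case is linear: z₁(K₁−1)(1+ψ(K₂−1)) + z₂(K₂−1)(1+ψ(K₁−1)) = 0
⇒ ψ = [z₁(K₁−1)+z₂(K₂−1)] / [−(K₁−1)(K₂−1)] = 0.0726/0.4507 = 0.161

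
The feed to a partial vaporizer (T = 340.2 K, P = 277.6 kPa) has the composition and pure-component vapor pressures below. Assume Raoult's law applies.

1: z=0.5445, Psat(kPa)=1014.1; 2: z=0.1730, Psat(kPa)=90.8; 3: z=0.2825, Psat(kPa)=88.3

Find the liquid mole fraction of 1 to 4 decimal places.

x_1 = 0.2037

Raoult's law: Kᵢ = Pᵢˢᵃᵗ/P = Pᵢˢᵃᵗ/277.6.
  K_1 = 1014.1/277.6 = 3.653098, K_2 = 90.8/277.6 = 0.327089, K_3 = 88.3/277.6 = 0.318084
Material balance + equilibrium reduce to Σ zᵢ(Kᵢ−1)/(1+ψ(Kᵢ−1)) = 0.
Feasibility: ΣzᵢKᵢ = 2.1356, Σzᵢ/Kᵢ = 1.5661 — both > 1, two phases present.
Iterate (Newton) starting at ψ = 0.5:
  ψ = 0.5000: g = 0.15318, g' = -1.1884 → ψ = 0.6289
  ψ = 0.6289: g = 0.00225, g' = -1.1764 → ψ = 0.6308
Converged at ψ = 0.6308.
Compositions from xᵢ = zᵢ/(1+ψ(Kᵢ−1)), yᵢ = Kᵢxᵢ:
  1: x = 0.2037, y = 0.7440
  2: x = 0.3006, y = 0.0983
  3: x = 0.4957, y = 0.1577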